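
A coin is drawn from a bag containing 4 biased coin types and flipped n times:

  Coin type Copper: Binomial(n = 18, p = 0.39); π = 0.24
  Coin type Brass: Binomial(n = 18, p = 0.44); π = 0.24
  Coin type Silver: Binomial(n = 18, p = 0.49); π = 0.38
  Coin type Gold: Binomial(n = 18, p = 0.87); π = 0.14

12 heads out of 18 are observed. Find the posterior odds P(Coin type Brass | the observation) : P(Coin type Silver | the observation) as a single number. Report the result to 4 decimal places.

0.3042

Only the two components matter; the odds are (π_i f_i(x)) / (π_j f_j(x)).
Component likelihoods at x = 12 heads out of 18:
  p_Copper = C(18,12)·0.39^12·0.61^6 = 18564·1.23816e-05·0.0515204 = 0.011842
  p_Brass = C(18,12)·0.44^12·0.56^6 = 18564·5.26541e-05·0.030841 = 0.0301461
  p_Silver = C(18,12)·0.49^12·0.51^6 = 18564·0.000191581·0.0175963 = 0.0625814
  p_Gold = C(18,12)·0.87^12·0.13^6 = 18564·0.188032·4.82681e-06 = 0.0168486
0.00723508 / 0.0237809 ≈ 0.3042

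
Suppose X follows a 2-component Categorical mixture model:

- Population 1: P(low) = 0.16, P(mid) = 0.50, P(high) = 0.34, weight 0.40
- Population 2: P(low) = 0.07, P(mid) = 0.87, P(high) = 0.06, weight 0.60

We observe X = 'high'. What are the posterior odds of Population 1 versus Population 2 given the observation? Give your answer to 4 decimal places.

3.7778

Only the two components matter; the odds are (π_i f_i(x)) / (π_j f_j(x)).
Categorical probabilities:
  L_1 = P(high | comp) = 0.34
  L_2 = P(high | comp) = 0.06
Odds = (0.40/0.60) × (0.34/0.06) = 0.666667 × 5.66667 ≈ 3.7778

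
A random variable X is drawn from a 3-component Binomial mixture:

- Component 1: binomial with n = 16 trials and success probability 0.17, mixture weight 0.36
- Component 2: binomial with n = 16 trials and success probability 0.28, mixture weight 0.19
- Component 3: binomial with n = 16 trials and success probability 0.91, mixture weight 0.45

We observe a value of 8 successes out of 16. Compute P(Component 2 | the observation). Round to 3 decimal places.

0.900

By Bayes' theorem, P(k | x) = P(Z=k) f_k(x) / Σ_j P(Z=j) f_j(x).
Evaluate each component's likelihood at the observed value:
  p_1 = 0.00202206
  p_2 = 0.0351158
  p_3 = 2.60525e-05
Weight by the priors:
  P(Z=1)·p_1 = 0.36 × 0.00202206 = 0.000727943
  P(Z=2)·p_2 = 0.19 × 0.0351158 = 0.00667201
  P(Z=3)·p_3 = 0.45 × 2.60525e-05 = 1.17236e-05
Denominator: 0.000727943 + 0.00667201 + 1.17236e-05 = 0.00741167
So the posterior for Component 2 is 0.00667201 / 0.00741167 ≈ 0.900.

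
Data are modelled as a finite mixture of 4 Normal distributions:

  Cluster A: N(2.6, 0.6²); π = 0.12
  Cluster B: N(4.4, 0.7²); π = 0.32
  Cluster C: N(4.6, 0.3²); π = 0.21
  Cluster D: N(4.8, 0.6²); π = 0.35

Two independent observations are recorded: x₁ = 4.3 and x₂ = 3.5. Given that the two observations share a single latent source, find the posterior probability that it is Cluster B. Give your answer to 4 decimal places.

0.8031

Apply Bayes' rule: the posterior for each component is proportional to its prior times its likelihood at x.
Since both observations come from the same component, the likelihood for component k is f_k(x₁)·f_k(x₂).
  f_A = [(1/(0.6·√(2π)))·exp(−(4.3−2.6)²/(2·0.6²)) = 0.664904·exp(-4.01389) = 0.0120102] × [0.215863] = 0.00259255
  f_B = [(1/(0.7·√(2π)))·exp(−(4.3−4.4)²/(2·0.7²)) = 0.569918·exp(-0.01020) = 0.564132] × [0.249376] = 0.140681
  f_C = [(1/(0.3·√(2π)))·exp(−(4.3−4.6)²/(2·0.3²)) = 1.329808·exp(-0.50000) = 0.806569] × [0.0016009] = 0.00129124
  f_D = [(1/(0.6·√(2π)))·exp(−(4.3−4.8)²/(2·0.6²)) = 0.664904·exp(-0.34722) = 0.469853] × [0.0635877] = 0.0298769
Unnormalised posteriors:
  π_A·f_A = 0.12 × 0.00259255 = 0.000311106
  π_B·f_B = 0.32 × 0.140681 = 0.0450179
  π_C·f_C = 0.21 × 0.00129124 = 0.00027116
  π_D·f_D = 0.35 × 0.0298769 = 0.0104569
Denominator: 0.000311106 + 0.0450179 + 0.00027116 + 0.0104569 = 0.056057
Responsibility of Cluster B: 0.0450179 / 0.056057 ≈ 0.8031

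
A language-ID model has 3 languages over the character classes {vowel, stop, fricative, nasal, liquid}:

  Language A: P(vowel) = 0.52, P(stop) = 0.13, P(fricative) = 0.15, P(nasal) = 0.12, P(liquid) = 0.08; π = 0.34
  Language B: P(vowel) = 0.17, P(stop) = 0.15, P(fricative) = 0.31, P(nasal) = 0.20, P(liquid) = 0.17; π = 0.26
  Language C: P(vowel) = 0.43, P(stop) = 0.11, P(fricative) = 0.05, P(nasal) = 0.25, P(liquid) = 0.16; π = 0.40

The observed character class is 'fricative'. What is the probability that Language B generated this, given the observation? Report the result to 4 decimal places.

Apply Bayes' rule: the posterior for each component is proportional to its prior times its likelihood at x.
Categorical probabilities:
  L_A = 0.15
  L_B = 0.31
  L_C = 0.05
Unnormalised posteriors:
  π_A·L_A = 0.34 × 0.15 = 0.051
  π_B·L_B = 0.26 × 0.31 = 0.0806
  π_C·L_C = 0.40 × 0.05 = 0.02
Evidence: 0.051 + 0.0806 + 0.02 = 0.1516
Responsibility of Language B: 0.0806 / 0.1516 ≈ 0.5317

0.5317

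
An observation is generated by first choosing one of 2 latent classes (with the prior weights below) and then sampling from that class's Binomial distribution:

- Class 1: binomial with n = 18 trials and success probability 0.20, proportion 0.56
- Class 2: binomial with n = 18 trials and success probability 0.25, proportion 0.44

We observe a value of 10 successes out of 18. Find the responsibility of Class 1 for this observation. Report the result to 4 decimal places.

0.1863

The responsibility of component k is π_k f_k(x) divided by Σ_j π_j f_j(x).
Evaluate each component's likelihood at the observed value:
  f_1 = C(18,10)·0.20^10·0.80^8 = 43758·1.024e-07·0.167772 = 0.000751757
  f_2 = C(18,10)·0.25^10·0.75^8 = 43758·9.53674e-07·0.100113 = 0.0041778
Multiply by the mixture weights:
  π_1·f_1 = 0.56 × 0.000751757 = 0.000420984
  π_2·f_2 = 0.44 × 0.0041778 = 0.00183823
Marginal: 0.000420984 + 0.00183823 = 0.00225922
P(Class 1 | data) = 0.000420984 / 0.00225922 ≈ 0.1863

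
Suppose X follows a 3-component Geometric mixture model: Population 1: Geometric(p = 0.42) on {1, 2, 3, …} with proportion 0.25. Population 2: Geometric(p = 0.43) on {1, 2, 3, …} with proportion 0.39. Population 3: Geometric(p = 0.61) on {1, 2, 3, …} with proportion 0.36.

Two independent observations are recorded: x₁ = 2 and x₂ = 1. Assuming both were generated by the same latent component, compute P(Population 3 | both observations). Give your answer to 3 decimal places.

P(component k | x) = π_k·f_k(x) / marginal(x), where marginal(x) = Σ_j π_j·f_j(x).
Since both observations come from the same component, the likelihood for component k is f_k(x₁)·f_k(x₂).
  f_1 = [0.42·(1−0.42)^1 = 0.42·0.58 = 0.2436] × [0.42] = 0.102312
  f_2 = [0.43·(1−0.43)^1 = 0.43·0.57 = 0.2451] × [0.43] = 0.105393
  f_3 = [0.61·(1−0.61)^1 = 0.61·0.39 = 0.2379] × [0.61] = 0.145119
Unnormalised posteriors:
  π_1·f_1 = 0.25 × 0.102312 = 0.025578
  π_2·f_2 = 0.39 × 0.105393 = 0.0411033
  π_3·f_3 = 0.36 × 0.145119 = 0.0522428
Marginal: 0.025578 + 0.0411033 + 0.0522428 = 0.118924
Responsibility of Population 3: 0.0522428 / 0.118924 ≈ 0.439

0.439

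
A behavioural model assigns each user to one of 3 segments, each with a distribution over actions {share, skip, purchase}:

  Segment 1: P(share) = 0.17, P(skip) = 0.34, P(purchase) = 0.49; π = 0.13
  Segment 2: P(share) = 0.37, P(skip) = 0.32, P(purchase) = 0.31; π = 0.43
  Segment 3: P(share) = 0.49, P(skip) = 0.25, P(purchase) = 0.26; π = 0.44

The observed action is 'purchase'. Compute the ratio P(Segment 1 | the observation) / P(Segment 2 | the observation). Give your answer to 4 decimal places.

0.4779

Only the two components matter; the odds are (π_i f_i(x)) / (π_j f_j(x)).
Categorical probabilities:
  L_1 = 0.49
  L_2 = 0.31
  L_3 = 0.26
Odds = (0.13/0.43) × (0.49/0.31) = 0.302326 × 1.58065 ≈ 0.4779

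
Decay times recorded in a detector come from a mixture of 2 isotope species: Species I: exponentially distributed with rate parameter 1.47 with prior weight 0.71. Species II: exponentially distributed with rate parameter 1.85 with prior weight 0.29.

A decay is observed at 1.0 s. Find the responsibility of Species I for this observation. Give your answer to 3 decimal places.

0.740

Apply Bayes' rule: the posterior for each component is proportional to its prior times its likelihood at x.
Exponential densities:
  f_I = 1.47·e^(−1.47·1.0) = 1.47·e^(−1.4700) = 0.33799
  f_II = 1.85·e^(−1.85·1.0) = 1.85·e^(−1.8500) = 0.290889
Prior × likelihood for each component:
  P(Z=I)·f_I = 0.71 × 0.33799 = 0.239973
  P(Z=II)·f_II = 0.29 × 0.290889 = 0.0843577
Normaliser: 0.239973 + 0.0843577 = 0.324331
P(Species I | 1.0 s) ≈ 0.740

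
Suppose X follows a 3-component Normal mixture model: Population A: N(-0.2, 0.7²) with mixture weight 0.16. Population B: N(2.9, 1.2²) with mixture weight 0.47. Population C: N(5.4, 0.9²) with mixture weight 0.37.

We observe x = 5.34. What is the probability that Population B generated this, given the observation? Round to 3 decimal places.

0.108

The responsibility of component k is P(Z=k) f_k(x) divided by Σ_j P(Z=j) f_j(x).
Evaluate each component's likelihood at the observed value:
  L_A = (1/(0.7·√(2π)))·exp(−(5.34−-0.2)²/(2·0.7²)) = 0.569918·exp(-31.31796) = 1.42756e-14
  L_B = (1/(1.2·√(2π)))·exp(−(5.34−2.9)²/(2·1.2²)) = 0.332452·exp(-2.06722) = 0.0420674
  L_C = (1/(0.9·√(2π)))·exp(−(5.34−5.4)²/(2·0.9²)) = 0.443269·exp(-0.00222) = 0.442285
Weight by the priors:
  P(Z=A)·L_A = 0.16 × 1.42756e-14 = 2.2841e-15
  P(Z=B)·L_B = 0.47 × 0.0420674 = 0.0197717
  P(Z=C)·L_C = 0.37 × 0.442285 = 0.163646
Denominator: 2.2841e-15 + 0.0197717 + 0.163646 = 0.183417
P(Population B | 5.34) ≈ 0.108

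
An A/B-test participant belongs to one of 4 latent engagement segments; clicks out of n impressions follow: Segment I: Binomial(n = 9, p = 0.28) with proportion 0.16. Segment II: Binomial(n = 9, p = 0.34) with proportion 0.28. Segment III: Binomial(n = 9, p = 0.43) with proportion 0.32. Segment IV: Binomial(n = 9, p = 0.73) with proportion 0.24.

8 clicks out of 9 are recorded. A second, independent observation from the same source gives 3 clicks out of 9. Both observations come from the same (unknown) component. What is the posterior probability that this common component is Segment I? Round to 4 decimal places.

Posterior ∝ prior × likelihood, so P(k | x) ∝ π_k f_k(x); normalise over all components.
Since both observations come from the same component, the likelihood for component k is f_k(x₁)·f_k(x₂).
  p_I = [C(9,8)·0.28^8·0.72^1 = 9·3.77802e-05·0.72 = 0.000244816] × [0.256891] = 6.28909e-05
  p_II = [C(9,8)·0.34^8·0.66^1 = 9·0.000178579·0.66 = 0.00106076] × [0.272885] = 0.000289466
  p_III = [C(9,8)·0.43^8·0.57^1 = 9·0.00116882·0.57 = 0.00599605] × [0.229052] = 0.00137341
  p_IV = [C(9,8)·0.73^8·0.27^1 = 9·0.080646·0.27 = 0.19597] × [0.0126599] = 0.00248096
Weight by the priors:
  π_I·p_I = 0.16 × 6.28909e-05 = 1.00625e-05
  π_II·p_II = 0.28 × 0.000289466 = 8.10505e-05
  π_III·p_III = 0.32 × 0.00137341 = 0.00043949
  π_IV·p_IV = 0.24 × 0.00248096 = 0.00059543
Sum: 1.00625e-05 + 8.10505e-05 + 0.00043949 + 0.00059543 = 0.00112603
Responsibility of Segment I: 1.00625e-05 / 0.00112603 ≈ 0.0089

0.0089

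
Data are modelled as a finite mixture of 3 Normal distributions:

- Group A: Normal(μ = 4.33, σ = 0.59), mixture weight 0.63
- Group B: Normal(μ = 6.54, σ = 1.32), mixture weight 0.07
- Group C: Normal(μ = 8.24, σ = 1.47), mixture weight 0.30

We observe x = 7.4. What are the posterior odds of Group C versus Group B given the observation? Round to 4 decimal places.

The posterior odds equal the prior odds times the likelihood ratio: (π_i/π_j)·(f_i(x)/f_j(x)).
Evaluate each component's likelihood at the observed value:
  L_A = (1/(0.59·√(2π)))·exp(−(7.4−4.33)²/(2·0.59²)) = 0.676173·exp(-13.53763) = 8.92768e-07
  L_B = (1/(1.32·√(2π)))·exp(−(7.4−6.54)²/(2·1.32²)) = 0.302229·exp(-0.21224) = 0.244435
  L_C = (1/(1.47·√(2π)))·exp(−(7.4−8.24)²/(2·1.47²)) = 0.271389·exp(-0.16327) = 0.230509
0.0691526 / 0.0171104 ≈ 4.0415

4.0415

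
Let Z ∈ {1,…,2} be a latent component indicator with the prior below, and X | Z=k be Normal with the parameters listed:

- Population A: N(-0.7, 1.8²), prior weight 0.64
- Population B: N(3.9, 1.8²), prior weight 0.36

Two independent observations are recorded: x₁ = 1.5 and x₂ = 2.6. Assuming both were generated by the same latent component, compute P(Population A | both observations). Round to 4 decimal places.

0.3313

By Bayes' theorem, P(k | x) = π_k f_k(x) / Σ_j π_j f_j(x).
Since both observations come from the same component, the likelihood for component k is f_k(x₁)·f_k(x₂).
  f_A = [0.105016] × [0.041284] = 0.00433549
  f_B = [0.0911167] × [0.170755] = 0.0155586
Prior × likelihood for each component:
  π_A·f_A = 0.64 × 0.00433549 = 0.00277472
  π_B·f_B = 0.36 × 0.0155586 = 0.0056011
Denominator: 0.00277472 + 0.0056011 = 0.00837581
P(Population A | data) = 0.00277472 / 0.00837581 ≈ 0.3313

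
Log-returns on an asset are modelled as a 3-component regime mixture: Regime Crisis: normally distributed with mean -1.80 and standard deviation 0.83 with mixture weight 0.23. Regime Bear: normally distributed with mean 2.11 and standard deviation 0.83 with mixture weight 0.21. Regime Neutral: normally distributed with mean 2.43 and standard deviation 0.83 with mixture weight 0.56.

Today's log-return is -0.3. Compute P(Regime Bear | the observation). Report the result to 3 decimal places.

By Bayes' theorem, P(k | x) = π_k f_k(x) / Σ_j π_j f_j(x).
Component likelihoods at x = -0.3:
  f_Crisis = (1/(0.83·√(2π)))·exp(−(-0.3−-1.80)²/(2·0.83²)) = 0.480653·exp(-1.63304) = 0.0938885
  f_Bear = (1/(0.83·√(2π)))·exp(−(-0.3−2.11)²/(2·0.83²)) = 0.480653·exp(-4.21549) = 0.0070969
  f_Neutral = (1/(0.83·√(2π)))·exp(−(-0.3−2.43)²/(2·0.83²)) = 0.480653·exp(-5.40928) = 0.00215087
Weight by the priors:
  π_Crisis·f_Crisis = 0.23 × 0.0938885 = 0.0215944
  π_Bear·f_Bear = 0.21 × 0.0070969 = 0.00149035
  π_Neutral·f_Neutral = 0.56 × 0.00215087 = 0.00120449
Normaliser: 0.0215944 + 0.00149035 + 0.00120449 = 0.0242892
P(Regime Bear | the observation) = 0.00149035 / 0.0242892 ≈ 0.061

0.061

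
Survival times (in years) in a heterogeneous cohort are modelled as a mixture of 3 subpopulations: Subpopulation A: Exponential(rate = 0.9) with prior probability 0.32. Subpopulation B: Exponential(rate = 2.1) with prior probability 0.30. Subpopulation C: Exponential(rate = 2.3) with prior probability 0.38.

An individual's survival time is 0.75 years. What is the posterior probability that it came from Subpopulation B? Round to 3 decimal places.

By Bayes' theorem, P(k | x) = w_k f_k(x) / Σ_j w_j f_j(x).
Component likelihoods at x = 0.75 years:
  f_A = 0.9·e^(−0.9·0.75) = 0.9·e^(−0.6750) = 0.458241
  f_B = 2.1·e^(−2.1·0.75) = 2.1·e^(−1.5750) = 0.434716
  f_C = 2.3·e^(−2.3·0.75) = 2.3·e^(−1.7250) = 0.409798
Unnormalised posteriors:
  w_A·f_A = 0.32 × 0.458241 = 0.146637
  w_B·f_B = 0.30 × 0.434716 = 0.130415
  w_C·f_C = 0.38 × 0.409798 = 0.155723
Sum: 0.146637 + 0.130415 + 0.155723 = 0.432775
P(Subpopulation B | the observation) ≈ 0.301

0.301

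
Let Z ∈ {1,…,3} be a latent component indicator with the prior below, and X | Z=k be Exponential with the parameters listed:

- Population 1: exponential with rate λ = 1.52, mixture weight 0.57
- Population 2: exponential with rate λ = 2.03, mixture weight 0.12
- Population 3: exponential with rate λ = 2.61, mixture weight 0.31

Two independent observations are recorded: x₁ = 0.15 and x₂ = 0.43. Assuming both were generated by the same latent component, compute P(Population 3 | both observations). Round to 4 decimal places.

0.3998

Apply Bayes' rule: the posterior for each component is proportional to its prior times its likelihood at x.
Since both observations come from the same component, the likelihood for component k is f_k(x₁)·f_k(x₂).
  L_1 = [1.21011] × [0.790658] = 0.956782
  L_2 = [1.49711] × [0.848009] = 1.26956
  L_3 = [1.76447] × [0.849634] = 1.49915
Multiply by the mixture weights:
  π_1·L_1 = 0.57 × 0.956782 = 0.545366
  π_2·L_2 = 0.12 × 1.26956 = 0.152347
  π_3·L_3 = 0.31 × 1.49915 = 0.464738
Marginal: 0.545366 + 0.152347 + 0.464738 = 1.16245
P(Population 3 | data) ≈ 0.3998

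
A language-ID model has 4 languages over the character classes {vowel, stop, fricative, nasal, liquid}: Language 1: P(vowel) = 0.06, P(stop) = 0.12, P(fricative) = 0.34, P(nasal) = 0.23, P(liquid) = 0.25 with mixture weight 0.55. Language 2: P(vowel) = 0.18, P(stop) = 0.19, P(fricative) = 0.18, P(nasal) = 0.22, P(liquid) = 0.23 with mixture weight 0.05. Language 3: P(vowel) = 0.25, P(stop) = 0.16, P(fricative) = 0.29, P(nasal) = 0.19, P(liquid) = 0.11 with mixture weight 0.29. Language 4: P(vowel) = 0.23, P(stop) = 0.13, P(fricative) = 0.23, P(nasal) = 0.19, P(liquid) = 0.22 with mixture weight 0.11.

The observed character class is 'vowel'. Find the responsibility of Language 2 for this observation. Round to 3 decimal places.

Posterior ∝ prior × likelihood, so P(k | x) ∝ w_k f_k(x); normalise over all components.
Evaluate each component's likelihood at the observed value:
  L_1 = 0.06
  L_2 = 0.18
  L_3 = 0.25
  L_4 = 0.23
Multiply by the mixture weights:
  w_1·L_1 = 0.55 × 0.06 = 0.033
  w_2·L_2 = 0.05 × 0.18 = 0.009
  w_3·L_3 = 0.29 × 0.25 = 0.0725
  w_4·L_4 = 0.11 × 0.23 = 0.0253
Evidence: 0.033 + 0.009 + 0.0725 + 0.0253 = 0.1398
Responsibility of Language 2: 0.009 / 0.1398 ≈ 0.064

0.064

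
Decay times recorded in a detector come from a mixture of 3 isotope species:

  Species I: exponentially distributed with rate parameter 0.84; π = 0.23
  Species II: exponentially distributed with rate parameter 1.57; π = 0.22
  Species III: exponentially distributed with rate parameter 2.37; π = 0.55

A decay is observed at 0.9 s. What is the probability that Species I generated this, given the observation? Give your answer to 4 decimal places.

0.2755

P(component k | x) = P(Z=k)·f_k(x) / marginal(x), where marginal(x) = Σ_j P(Z=j)·f_j(x).
Exponential densities:
  p_I = 0.394414
  p_II = 0.382157
  p_III = 0.280801
Multiply by the mixture weights:
  P(Z=I)·p_I = 0.23 × 0.394414 = 0.0907153
  P(Z=II)·p_II = 0.22 × 0.382157 = 0.0840745
  P(Z=III)·p_III = 0.55 × 0.280801 = 0.15444
Denominator: 0.0907153 + 0.0840745 + 0.15444 = 0.32923
So the posterior for Species I is 0.0907153 / 0.32923 ≈ 0.2755.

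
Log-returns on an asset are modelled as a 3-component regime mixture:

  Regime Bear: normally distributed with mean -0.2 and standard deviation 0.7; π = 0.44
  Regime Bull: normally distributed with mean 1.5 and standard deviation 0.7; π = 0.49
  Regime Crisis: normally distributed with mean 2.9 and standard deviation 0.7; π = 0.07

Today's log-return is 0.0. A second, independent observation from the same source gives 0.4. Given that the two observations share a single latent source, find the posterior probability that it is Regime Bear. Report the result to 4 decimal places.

By Bayes' theorem, P(k | x) = P(Z=k) f_k(x) / Σ_j P(Z=j) f_j(x).
Since both observations come from the same component, the likelihood for component k is f_k(x₁)·f_k(x₂).
  p_Bear = [0.547124] × [0.394707] = 0.215954
  p_Bull = [0.057373] × [0.165803] = 0.00951259
  p_Crisis = [0.00010687] × [0.000968449] = 1.03498e-07
Prior × likelihood for each component:
  P(Z=Bear)·p_Bear = 0.44 × 0.215954 = 0.0950197
  P(Z=Bull)·p_Bull = 0.49 × 0.00951259 = 0.00466117
  P(Z=Crisis)·p_Crisis = 0.07 × 1.03498e-07 = 7.24488e-09
Marginal: 0.0950197 + 0.00466117 + 7.24488e-09 = 0.0996809
P(Regime Bear | x₁, x₂) = 0.0950197 / 0.0996809 ≈ 0.9532

0.9532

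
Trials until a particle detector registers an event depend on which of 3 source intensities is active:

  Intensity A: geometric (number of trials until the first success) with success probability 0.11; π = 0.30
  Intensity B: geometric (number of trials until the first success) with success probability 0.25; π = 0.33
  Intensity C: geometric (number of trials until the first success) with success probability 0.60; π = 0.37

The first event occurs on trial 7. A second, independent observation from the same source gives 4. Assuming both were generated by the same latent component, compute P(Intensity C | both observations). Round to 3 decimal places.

0.012

P(component k | x) = P(Z=k)·f_k(x) / marginal(x), where marginal(x) = Σ_j P(Z=j)·f_j(x).
Since both observations come from the same component, the likelihood for component k is f_k(x₁)·f_k(x₂).
  L_A = [0.0546679] × [0.0775466] = 0.00423931
  L_B = [0.0444946] × [0.105469] = 0.00469279
  L_C = [0.0024576] × [0.0384] = 9.43718e-05
Multiply by the mixture weights:
  P(Z=A)·L_A = 0.30 × 0.00423931 = 0.00127179
  P(Z=B)·L_B = 0.33 × 0.00469279 = 0.00154862
  P(Z=C)·L_C = 0.37 × 9.43718e-05 = 3.49176e-05
Evidence: 0.00127179 + 0.00154862 + 3.49176e-05 = 0.00285533
P(Intensity C | x₁, x₂) = 3.49176e-05 / 0.00285533 ≈ 0.012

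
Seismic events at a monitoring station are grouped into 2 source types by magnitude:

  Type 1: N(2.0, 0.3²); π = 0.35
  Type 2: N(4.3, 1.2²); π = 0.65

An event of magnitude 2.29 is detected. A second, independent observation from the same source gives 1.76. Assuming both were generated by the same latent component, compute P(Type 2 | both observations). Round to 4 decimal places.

0.0066

P(component k | x) = π_k·f_k(x) / marginal(x), where marginal(x) = Σ_j π_j·f_j(x).
Since both observations come from the same component, the likelihood for component k is f_k(x₁)·f_k(x₂).
  L_1 = [(1/(0.3·√(2π)))·exp(−(2.29−2.0)²/(2·0.3²)) = 1.329808·exp(-0.46722) = 0.833445] × [0.965639] = 0.804806
  L_2 = [(1/(1.2·√(2π)))·exp(−(2.29−4.3)²/(2·1.2²)) = 0.332452·exp(-1.40281) = 0.0817514] × [0.0353874] = 0.00289297
Prior × likelihood for each component:
  π_1·L_1 = 0.35 × 0.804806 = 0.281682
  π_2·L_2 = 0.65 × 0.00289297 = 0.00188043
Sum: 0.281682 + 0.00188043 = 0.283563
So the posterior for Type 2 is 0.00188043 / 0.283563 ≈ 0.0066.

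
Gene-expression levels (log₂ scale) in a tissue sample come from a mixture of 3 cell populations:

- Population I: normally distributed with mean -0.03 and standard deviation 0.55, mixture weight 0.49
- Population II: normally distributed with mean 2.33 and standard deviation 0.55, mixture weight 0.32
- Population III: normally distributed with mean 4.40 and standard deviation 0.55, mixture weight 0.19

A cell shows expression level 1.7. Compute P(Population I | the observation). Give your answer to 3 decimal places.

Posterior ∝ prior × likelihood, so P(k | x) ∝ P(Z=k) f_k(x); normalise over all components.
Evaluate each component's likelihood at the observed value:
  p_I = 0.00515368
  p_II = 0.376388
  p_III = 4.2411e-06
Prior × likelihood for each component:
  P(Z=I)·p_I = 0.49 × 0.00515368 = 0.0025253
  P(Z=II)·p_II = 0.32 × 0.376388 = 0.120444
  P(Z=III)·p_III = 0.19 × 4.2411e-06 = 8.05809e-07
Marginal: 0.0025253 + 0.120444 + 8.05809e-07 = 0.12297
Responsibility of Population I: 0.0025253 / 0.12297 ≈ 0.021

0.021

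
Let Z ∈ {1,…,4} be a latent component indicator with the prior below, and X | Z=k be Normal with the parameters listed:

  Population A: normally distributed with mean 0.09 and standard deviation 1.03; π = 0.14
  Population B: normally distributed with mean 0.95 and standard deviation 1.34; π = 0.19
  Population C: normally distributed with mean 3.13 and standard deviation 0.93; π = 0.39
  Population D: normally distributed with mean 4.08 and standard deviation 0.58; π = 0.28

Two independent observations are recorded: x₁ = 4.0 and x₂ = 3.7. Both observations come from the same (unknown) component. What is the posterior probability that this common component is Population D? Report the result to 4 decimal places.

0.7331

Posterior ∝ prior × likelihood, so P(k | x) ∝ P(Z=k) f_k(x); normalise over all components.
Since both observations come from the same component, the likelihood for component k is f_k(x₁)·f_k(x₂).
  f_A = [(1/(1.03·√(2π)))·exp(−(4.0−0.09)²/(2·1.03²)) = 0.387323·exp(-7.20525) = 0.000287655] × [0.000832981] = 2.39611e-07
  f_B = [(1/(1.34·√(2π)))·exp(−(4.0−0.95)²/(2·1.34²)) = 0.297718·exp(-2.59036) = 0.0223268] × [0.0362451] = 0.000809237
  f_C = [(1/(0.93·√(2π)))·exp(−(4.0−3.13)²/(2·0.93²)) = 0.428970·exp(-0.43757) = 0.276946] × [0.355513] = 0.0984579
  f_D = [(1/(0.58·√(2π)))·exp(−(4.0−4.08)²/(2·0.58²)) = 0.687832·exp(-0.00951) = 0.68132] × [0.554972] = 0.378114
Multiply by the mixture weights:
  P(Z=A)·f_A = 0.14 × 2.39611e-07 = 3.35456e-08
  P(Z=B)·f_B = 0.19 × 0.000809237 = 0.000153755
  P(Z=C)·f_C = 0.39 × 0.0984579 = 0.0383986
  P(Z=D)·f_D = 0.28 × 0.378114 = 0.105872
Denominator: 3.35456e-08 + 0.000153755 + 0.0383986 + 0.105872 = 0.144424
P(Population D | x₁, x₂) = 0.105872 / 0.144424 ≈ 0.7331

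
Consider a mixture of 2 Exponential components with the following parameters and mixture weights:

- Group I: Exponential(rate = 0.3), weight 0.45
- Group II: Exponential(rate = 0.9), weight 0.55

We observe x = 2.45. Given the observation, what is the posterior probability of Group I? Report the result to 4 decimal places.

Posterior ∝ prior × likelihood, so P(k | x) ∝ w_k f_k(x); normalise over all components.
Exponential densities:
  f_I = 0.143852
  f_II = 0.0992255
Unnormalised posteriors:
  w_I·f_I = 0.45 × 0.143852 = 0.0647332
  w_II·f_II = 0.55 × 0.0992255 = 0.054574
Sum: 0.0647332 + 0.054574 = 0.119307
So the posterior for Group I is 0.0647332 / 0.119307 ≈ 0.5426.

0.5426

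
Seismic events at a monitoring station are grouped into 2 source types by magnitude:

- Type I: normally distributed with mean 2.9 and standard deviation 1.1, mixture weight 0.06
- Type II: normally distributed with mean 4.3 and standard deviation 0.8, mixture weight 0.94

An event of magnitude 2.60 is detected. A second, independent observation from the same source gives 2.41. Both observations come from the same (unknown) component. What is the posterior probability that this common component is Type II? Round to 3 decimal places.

Apply Bayes' rule: the posterior for each component is proportional to its prior times its likelihood at x.
Since both observations come from the same component, the likelihood for component k is f_k(x₁)·f_k(x₂).
  p_I = [0.349435] × [0.328419] = 0.114761
  p_II = [0.0521512] × [0.0306079] = 0.00159624
Weight by the priors:
  π_I·p_I = 0.06 × 0.114761 = 0.00688567
  π_II·p_II = 0.94 × 0.00159624 = 0.00150046
Sum: 0.00688567 + 0.00150046 = 0.00838613
Responsibility of Type II: 0.00150046 / 0.00838613 ≈ 0.179

0.179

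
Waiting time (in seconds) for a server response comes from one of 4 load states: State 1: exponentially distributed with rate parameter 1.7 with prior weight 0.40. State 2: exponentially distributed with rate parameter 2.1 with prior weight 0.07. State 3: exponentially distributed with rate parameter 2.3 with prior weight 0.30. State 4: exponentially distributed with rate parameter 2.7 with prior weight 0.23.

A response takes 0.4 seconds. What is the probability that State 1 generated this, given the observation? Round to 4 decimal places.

0.3854

By Bayes' theorem, P(k | x) = π_k f_k(x) / Σ_j π_j f_j(x).
Exponential densities:
  p_1 = 0.861249
  p_2 = 0.906592
  p_3 = 0.916594
  p_4 = 0.916908
Prior × likelihood for each component:
  π_1·p_1 = 0.40 × 0.861249 = 0.3445
  π_2·p_2 = 0.07 × 0.906592 = 0.0634614
  π_3·p_3 = 0.30 × 0.916594 = 0.274978
  π_4·p_4 = 0.23 × 0.916908 = 0.210889
Sum: 0.3445 + 0.0634614 + 0.274978 + 0.210889 = 0.893828
P(State 1 | the observation) = 0.3445 / 0.893828 ≈ 0.3854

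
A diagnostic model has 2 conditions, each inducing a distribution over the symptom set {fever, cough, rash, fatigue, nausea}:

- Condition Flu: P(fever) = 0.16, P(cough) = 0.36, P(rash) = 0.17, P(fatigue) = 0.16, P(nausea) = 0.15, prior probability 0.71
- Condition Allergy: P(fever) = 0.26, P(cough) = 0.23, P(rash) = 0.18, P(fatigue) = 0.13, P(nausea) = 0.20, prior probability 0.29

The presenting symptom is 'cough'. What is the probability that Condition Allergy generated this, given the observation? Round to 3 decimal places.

0.207

By Bayes' theorem, P(k | x) = P(Z=k) f_k(x) / Σ_j P(Z=j) f_j(x).
Component likelihoods at x = 'cough':
  p_Flu = P(cough | comp) = 0.36
  p_Allergy = P(cough | comp) = 0.23
Prior × likelihood for each component:
  P(Z=Flu)·p_Flu = 0.71 × 0.36 = 0.2556
  P(Z=Allergy)·p_Allergy = 0.29 × 0.23 = 0.0667
Normaliser: 0.2556 + 0.0667 = 0.3223
Responsibility of Condition Allergy: 0.0667 / 0.3223 ≈ 0.207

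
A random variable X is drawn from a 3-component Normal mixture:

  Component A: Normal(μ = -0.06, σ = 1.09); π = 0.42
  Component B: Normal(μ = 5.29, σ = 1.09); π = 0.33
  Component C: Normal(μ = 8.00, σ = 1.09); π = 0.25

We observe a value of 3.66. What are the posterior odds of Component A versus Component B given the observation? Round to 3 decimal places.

The posterior odds equal the prior odds times the likelihood ratio: (π_i/π_j)·(f_i(x)/f_j(x)).
Component likelihoods at x = 3.66:
  L_A = 0.00108208
  L_B = 0.119643
  L_C = 0.000132108
0.000454474 / 0.0394821 ≈ 0.012

0.012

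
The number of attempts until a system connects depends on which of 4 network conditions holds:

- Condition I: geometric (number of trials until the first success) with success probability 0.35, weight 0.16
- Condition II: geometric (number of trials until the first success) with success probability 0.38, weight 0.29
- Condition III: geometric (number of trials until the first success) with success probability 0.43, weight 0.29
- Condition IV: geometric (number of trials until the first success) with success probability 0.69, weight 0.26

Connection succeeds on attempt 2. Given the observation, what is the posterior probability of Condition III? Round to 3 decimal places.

0.307

By Bayes' theorem, P(k | x) = π_k f_k(x) / Σ_j π_j f_j(x).
Component likelihoods at x = 2:
  L_I = 0.2275
  L_II = 0.2356
  L_III = 0.2451
  L_IV = 0.2139
Weight by the priors:
  π_I·L_I = 0.16 × 0.2275 = 0.0364
  π_II·L_II = 0.29 × 0.2356 = 0.068324
  π_III·L_III = 0.29 × 0.2451 = 0.071079
  π_IV·L_IV = 0.26 × 0.2139 = 0.055614
Normaliser: 0.0364 + 0.068324 + 0.071079 + 0.055614 = 0.231417
Responsibility of Condition III: 0.071079 / 0.231417 ≈ 0.307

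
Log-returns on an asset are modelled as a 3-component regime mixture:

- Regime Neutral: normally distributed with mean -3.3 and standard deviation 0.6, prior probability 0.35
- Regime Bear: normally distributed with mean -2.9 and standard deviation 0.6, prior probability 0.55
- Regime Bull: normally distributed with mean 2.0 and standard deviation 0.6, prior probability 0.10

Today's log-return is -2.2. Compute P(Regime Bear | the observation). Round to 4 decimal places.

0.8103

By Bayes' theorem, P(k | x) = π_k f_k(x) / Σ_j π_j f_j(x).
Normal densities:
  f_Neutral = 0.123852
  f_Bear = 0.336664
  f_Bull = 1.52245e-11
Prior × likelihood for each component:
  π_Neutral·f_Neutral = 0.35 × 0.123852 = 0.0433482
  π_Bear·f_Bear = 0.55 × 0.336664 = 0.185165
  π_Bull·f_Bull = 0.10 × 1.52245e-11 = 1.52245e-12
Normaliser: 0.0433482 + 0.185165 + 1.52245e-12 = 0.228514
P(Regime Bear | the observation) = 0.185165 / 0.228514 ≈ 0.8103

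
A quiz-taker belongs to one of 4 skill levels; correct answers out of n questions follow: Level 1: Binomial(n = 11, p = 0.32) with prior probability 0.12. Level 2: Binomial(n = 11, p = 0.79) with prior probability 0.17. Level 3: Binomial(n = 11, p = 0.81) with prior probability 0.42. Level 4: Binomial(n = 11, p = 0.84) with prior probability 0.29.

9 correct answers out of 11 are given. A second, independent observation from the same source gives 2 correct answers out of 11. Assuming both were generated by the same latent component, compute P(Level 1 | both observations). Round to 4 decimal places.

0.8611

Apply Bayes' rule: the posterior for each component is proportional to its prior times its likelihood at x.
Since both observations come from the same component, the likelihood for component k is f_k(x₁)·f_k(x₂).
  p_1 = [0.000894809] × [0.175083] = 0.000156665
  p_2 = [0.2907] × [2.72641e-05] = 7.92566e-06
  p_3 = [0.298013] × [1.16443e-05] = 3.47017e-06
  p_4 = [0.293168] × [2.66687e-06] = 7.81839e-07
Multiply by the mixture weights:
  P(Z=1)·p_1 = 0.12 × 0.000156665 = 1.87999e-05
  P(Z=2)·p_2 = 0.17 × 7.92566e-06 = 1.34736e-06
  P(Z=3)·p_3 = 0.42 × 3.47017e-06 = 1.45747e-06
  P(Z=4)·p_4 = 0.29 × 7.81839e-07 = 2.26733e-07
Sum: 1.87999e-05 + 1.34736e-06 + 1.45747e-06 + 2.26733e-07 = 2.18314e-05
P(Level 1 | x₁, x₂) ≈ 0.8611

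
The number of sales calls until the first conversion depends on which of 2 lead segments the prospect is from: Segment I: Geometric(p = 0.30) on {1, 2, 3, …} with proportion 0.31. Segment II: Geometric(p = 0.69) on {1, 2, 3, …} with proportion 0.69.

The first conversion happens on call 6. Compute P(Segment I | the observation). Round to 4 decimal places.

0.9198

By Bayes' theorem, P(k | x) = π_k f_k(x) / Σ_j π_j f_j(x).
Component likelihoods at x = 6:
  p_I = 0.050421
  p_II = 0.00197541
Multiply by the mixture weights:
  π_I·p_I = 0.31 × 0.050421 = 0.0156305
  π_II·p_II = 0.69 × 0.00197541 = 0.00136303
Sum: 0.0156305 + 0.00136303 = 0.0169935
So the posterior for Segment I is 0.0156305 / 0.0169935 ≈ 0.9198.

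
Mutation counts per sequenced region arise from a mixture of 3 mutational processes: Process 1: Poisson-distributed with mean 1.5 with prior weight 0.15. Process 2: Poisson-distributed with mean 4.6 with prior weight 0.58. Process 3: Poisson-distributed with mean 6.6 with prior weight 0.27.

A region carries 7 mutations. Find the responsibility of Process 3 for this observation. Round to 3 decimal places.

0.440

By Bayes' theorem, P(k | x) = π_k f_k(x) / Σ_j π_j f_j(x).
Component likelihoods at x = 7 mutations:
  f_1 = e^(−1.5)·1.5^7/7! = 0.000756426
  f_2 = e^(−4.6)·4.6^7/7! = 0.08692
  f_3 = e^(−6.6)·6.6^7/7! = 0.147243
Unnormalised posteriors:
  π_1·f_1 = 0.15 × 0.000756426 = 0.000113464
  π_2·f_2 = 0.58 × 0.08692 = 0.0504136
  π_3·f_3 = 0.27 × 0.147243 = 0.0397555
Normaliser: 0.000113464 + 0.0504136 + 0.0397555 = 0.0902826
Responsibility of Process 3: 0.0397555 / 0.0902826 ≈ 0.440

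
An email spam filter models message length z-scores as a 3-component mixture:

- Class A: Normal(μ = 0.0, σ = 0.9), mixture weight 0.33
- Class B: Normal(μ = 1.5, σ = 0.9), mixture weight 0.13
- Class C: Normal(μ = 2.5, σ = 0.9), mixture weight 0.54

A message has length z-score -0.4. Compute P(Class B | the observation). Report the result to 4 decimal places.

Apply Bayes' rule: the posterior for each component is proportional to its prior times its likelihood at x.
Evaluate each component's likelihood at the observed value:
  L_A = (1/(0.9·√(2π)))·exp(−(-0.4−0.0)²/(2·0.9²)) = 0.443269·exp(-0.09877) = 0.401582
  L_B = (1/(0.9·√(2π)))·exp(−(-0.4−1.5)²/(2·0.9²)) = 0.443269·exp(-2.22840) = 0.0477406
  L_C = (1/(0.9·√(2π)))·exp(−(-0.4−2.5)²/(2·0.9²)) = 0.443269·exp(-5.19136) = 0.00246655
Weight by the priors:
  π_A·L_A = 0.33 × 0.401582 = 0.132522
  π_B·L_B = 0.13 × 0.0477406 = 0.00620628
  π_C·L_C = 0.54 × 0.00246655 = 0.00133194
Denominator: 0.132522 + 0.00620628 + 0.00133194 = 0.14006
P(Class B | x) ≈ 0.0443

0.0443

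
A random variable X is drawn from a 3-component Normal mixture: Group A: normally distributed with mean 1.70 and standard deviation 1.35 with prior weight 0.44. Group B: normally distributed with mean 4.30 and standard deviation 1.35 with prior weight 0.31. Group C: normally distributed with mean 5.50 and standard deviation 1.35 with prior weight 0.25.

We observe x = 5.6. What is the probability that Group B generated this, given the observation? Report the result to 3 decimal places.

0.432

P(component k | x) = π_k·f_k(x) / marginal(x), where marginal(x) = Σ_j π_j·f_j(x).
Evaluate each component's likelihood at the observed value:
  L_A = (1/(1.35·√(2π)))·exp(−(5.6−1.70)²/(2·1.35²)) = 0.295513·exp(-4.17284) = 0.00455339
  L_B = (1/(1.35·√(2π)))·exp(−(5.6−4.30)²/(2·1.35²)) = 0.295513·exp(-0.46365) = 0.185873
  L_C = (1/(1.35·√(2π)))·exp(−(5.6−5.50)²/(2·1.35²)) = 0.295513·exp(-0.00274) = 0.294703
Prior × likelihood for each component:
  π_A·L_A = 0.44 × 0.00455339 = 0.00200349
  π_B·L_B = 0.31 × 0.185873 = 0.0576206
  π_C·L_C = 0.25 × 0.294703 = 0.0736758
Normaliser: 0.00200349 + 0.0576206 + 0.0736758 = 0.1333
P(Group B | the observation) ≈ 0.432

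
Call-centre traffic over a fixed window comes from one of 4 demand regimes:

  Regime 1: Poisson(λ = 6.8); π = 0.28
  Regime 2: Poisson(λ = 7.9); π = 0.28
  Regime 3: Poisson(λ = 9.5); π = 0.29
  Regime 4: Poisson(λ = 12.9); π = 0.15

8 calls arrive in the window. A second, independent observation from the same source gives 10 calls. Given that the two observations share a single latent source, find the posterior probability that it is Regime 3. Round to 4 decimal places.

By Bayes' theorem, P(k | x) = π_k f_k(x) / Σ_j π_j f_j(x).
Since both observations come from the same component, the likelihood for component k is f_k(x₁)·f_k(x₂).
  L_1 = [0.126284] × [0.0648819] = 0.00819355
  L_2 = [0.139499] × [0.0967345] = 0.0134943
  L_3 = [0.12316] × [0.123502] = 0.0152106
  L_4 = [0.0475115] × [0.0878487] = 0.00417382
Multiply by the mixture weights:
  π_1·L_1 = 0.28 × 0.00819355 = 0.00229419
  π_2·L_2 = 0.28 × 0.0134943 = 0.00377841
  π_3·L_3 = 0.29 × 0.0152106 = 0.00441107
  π_4·L_4 = 0.15 × 0.00417382 = 0.000626073
Sum: 0.00229419 + 0.00377841 + 0.00441107 + 0.000626073 = 0.0111098
P(Regime 3 | data) ≈ 0.3970

0.3970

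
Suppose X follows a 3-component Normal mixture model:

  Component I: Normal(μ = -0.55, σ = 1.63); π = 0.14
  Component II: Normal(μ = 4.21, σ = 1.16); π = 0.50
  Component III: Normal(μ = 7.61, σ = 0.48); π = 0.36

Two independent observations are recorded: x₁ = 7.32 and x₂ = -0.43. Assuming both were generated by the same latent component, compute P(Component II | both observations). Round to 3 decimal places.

0.883

P(component k | x) = π_k·f_k(x) / marginal(x), where marginal(x) = Σ_j π_j·f_j(x).
Since both observations come from the same component, the likelihood for component k is f_k(x₁)·f_k(x₂).
  L_I = [(1/(1.63·√(2π)))·exp(−(7.32−-0.55)²/(2·1.63²)) = 0.244750·exp(-11.65586) = 2.12152e-06] × [0.244088] = 5.17837e-07
  L_II = [(1/(1.16·√(2π)))·exp(−(7.32−4.21)²/(2·1.16²)) = 0.343916·exp(-3.59397) = 0.00945387] × [0.000115371] = 1.0907e-06
  L_III = [(1/(0.48·√(2π)))·exp(−(7.32−7.61)²/(2·0.48²)) = 0.831130·exp(-0.18251) = 0.692479] × [9.91508e-62] = 6.86598e-62
Weight by the priors:
  π_I·L_I = 0.14 × 5.17837e-07 = 7.24972e-08
  π_II·L_II = 0.50 × 1.0907e-06 = 5.4535e-07
  π_III·L_III = 0.36 × 6.86598e-62 = 2.47175e-62
Evidence: 7.24972e-08 + 5.4535e-07 + 2.47175e-62 = 6.17848e-07
So the posterior for Component II is 5.4535e-07 / 6.17848e-07 ≈ 0.883.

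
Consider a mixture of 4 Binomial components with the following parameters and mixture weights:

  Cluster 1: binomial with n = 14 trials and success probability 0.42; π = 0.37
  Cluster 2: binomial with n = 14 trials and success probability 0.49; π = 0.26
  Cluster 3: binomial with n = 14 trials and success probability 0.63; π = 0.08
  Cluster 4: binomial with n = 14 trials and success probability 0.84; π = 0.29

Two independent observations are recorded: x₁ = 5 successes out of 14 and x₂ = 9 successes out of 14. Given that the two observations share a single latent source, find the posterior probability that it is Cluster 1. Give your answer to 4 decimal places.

P(component k | x) = P(Z=k)·f_k(x) / marginal(x), where marginal(x) = Σ_j P(Z=j)·f_j(x).
Since both observations come from the same component, the likelihood for component k is f_k(x₁)·f_k(x₂).
  f_1 = [C(14,5)·0.42^5·0.58^9 = 2002·0.0130691·0.00742766 = 0.19434] × [0.0534377] = 0.0103851
  f_2 = [C(14,5)·0.49^5·0.51^9 = 2002·0.0282475·0.00233417 = 0.132001] × [0.112481] = 0.0148476
  f_3 = [C(14,5)·0.63^5·0.37^9 = 2002·0.0992437·0.000129962 = 0.0258216] × [0.217039] = 0.00560428
  f_4 = [C(14,5)·0.84^5·0.16^9 = 2002·0.418212·6.87195e-08 = 5.75361e-05] × [0.0437097] = 2.51488e-06
Unnormalised posteriors:
  P(Z=1)·f_1 = 0.37 × 0.0103851 = 0.00384248
  P(Z=2)·f_2 = 0.26 × 0.0148476 = 0.00386037
  P(Z=3)·f_3 = 0.08 × 0.00560428 = 0.000448343
  P(Z=4)·f_4 = 0.29 × 2.51488e-06 = 7.29316e-07
Normaliser: 0.00384248 + 0.00386037 + 0.000448343 + 7.29316e-07 = 0.00815193
Responsibility of Cluster 1: 0.00384248 / 0.00815193 ≈ 0.4714

0.4714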